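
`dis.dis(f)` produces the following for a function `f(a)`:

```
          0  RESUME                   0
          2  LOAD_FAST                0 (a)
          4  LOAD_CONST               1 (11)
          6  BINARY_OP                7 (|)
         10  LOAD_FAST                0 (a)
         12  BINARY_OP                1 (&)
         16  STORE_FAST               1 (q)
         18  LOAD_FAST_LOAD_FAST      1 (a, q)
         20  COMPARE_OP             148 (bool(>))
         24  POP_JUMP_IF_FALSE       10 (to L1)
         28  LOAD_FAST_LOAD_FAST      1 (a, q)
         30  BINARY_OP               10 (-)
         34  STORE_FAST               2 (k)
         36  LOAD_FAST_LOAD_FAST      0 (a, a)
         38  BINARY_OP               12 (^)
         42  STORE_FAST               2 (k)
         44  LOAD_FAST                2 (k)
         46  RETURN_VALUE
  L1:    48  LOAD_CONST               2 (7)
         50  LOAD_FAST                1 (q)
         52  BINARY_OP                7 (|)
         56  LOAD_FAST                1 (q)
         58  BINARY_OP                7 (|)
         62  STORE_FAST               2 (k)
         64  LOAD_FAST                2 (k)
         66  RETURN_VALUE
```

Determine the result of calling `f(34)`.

LOAD_FAST a → push 34. Stack: [34]
LOAD_CONST → push 11. Stack: [34, 11]
BINARY_OP | → 34 | 11 = 43. Stack: [43]
LOAD_FAST a → push 34. Stack: [43, 34]
BINARY_OP & → 43 & 34 = 34. Stack: [34]
STORE_FAST q → q=34. Stack: []
LOAD_FAST_LOAD_FAST a,q → push 34,34. Stack: [34, 34]
COMPARE_OP bool(>) → 34 vs 34 = False. Stack: [False]
POP_JUMP_IF_FALSE → pop False; jump. Stack: []
LOAD_CONST → push 7. Stack: [7]
LOAD_FAST q → push 34. Stack: [7, 34]
BINARY_OP | → 7 | 34 = 39. Stack: [39]
LOAD_FAST q → push 34. Stack: [39, 34]
BINARY_OP | → 39 | 34 = 39. Stack: [39]
STORE_FAST k → k=39. Stack: []
LOAD_FAST k → push 39. Stack: [39]
RETURN_VALUE → return 39.

39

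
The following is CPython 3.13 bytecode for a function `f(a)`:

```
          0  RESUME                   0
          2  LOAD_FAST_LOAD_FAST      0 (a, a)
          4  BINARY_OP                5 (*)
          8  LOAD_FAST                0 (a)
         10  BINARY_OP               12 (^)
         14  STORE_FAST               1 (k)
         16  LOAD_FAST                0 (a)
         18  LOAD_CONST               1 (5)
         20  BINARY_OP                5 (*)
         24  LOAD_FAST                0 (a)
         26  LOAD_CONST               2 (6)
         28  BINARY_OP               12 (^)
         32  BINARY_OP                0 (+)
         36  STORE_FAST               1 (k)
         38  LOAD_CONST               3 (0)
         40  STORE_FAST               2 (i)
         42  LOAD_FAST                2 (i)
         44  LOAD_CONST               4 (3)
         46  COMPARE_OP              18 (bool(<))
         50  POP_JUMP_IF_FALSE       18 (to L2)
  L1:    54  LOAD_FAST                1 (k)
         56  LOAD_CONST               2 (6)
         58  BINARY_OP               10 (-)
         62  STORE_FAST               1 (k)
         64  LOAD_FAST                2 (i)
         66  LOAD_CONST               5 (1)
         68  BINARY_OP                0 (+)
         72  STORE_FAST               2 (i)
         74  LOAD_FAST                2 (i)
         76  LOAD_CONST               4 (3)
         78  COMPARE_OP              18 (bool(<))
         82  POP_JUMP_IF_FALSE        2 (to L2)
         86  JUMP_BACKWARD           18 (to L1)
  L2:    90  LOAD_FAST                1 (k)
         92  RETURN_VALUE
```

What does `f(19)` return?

LOAD_FAST_LOAD_FAST a,a → push 19,19. Stack: [19, 19]
BINARY_OP * → 19 * 19 = 361. Stack: [361]
LOAD_FAST a → push 19. Stack: [361, 19]
BINARY_OP ^ → 361 ^ 19 = 378. Stack: [378]
STORE_FAST k → k=378. Stack: []
LOAD_FAST a → push 19. Stack: [19]
LOAD_CONST → push 5. Stack: [19, 5]
BINARY_OP * → 19 * 5 = 95. Stack: [95]
LOAD_FAST a → push 19. Stack: [95, 19]
LOAD_CONST → push 6. Stack: [95, 19, 6]
BINARY_OP ^ → 19 ^ 6 = 21. Stack: [95, 21]
BINARY_OP + → 95 + 21 = 116. Stack: [116]
STORE_FAST k → k=116. Stack: []
LOAD_CONST → push 0. Stack: [0]
STORE_FAST i → i=0. Stack: []
LOAD_FAST i → push 0. Stack: [0]
LOAD_CONST → push 3. Stack: [0, 3]
COMPARE_OP bool(<) → 0 vs 3 = True. Stack: [True]
POP_JUMP_IF_FALSE → pop True; no jump. Stack: []
LOAD_FAST k → push 116. Stack: [116]
LOAD_CONST → push 6. Stack: [116, 6]
BINARY_OP - → 116 - 6 = 110. Stack: [110]
STORE_FAST k → k=110. Stack: []
LOAD_FAST i → push 0. Stack: [0]
LOAD_CONST → push 1. Stack: [0, 1]
BINARY_OP + → 0 + 1 = 1. Stack: [1]
STORE_FAST i → i=1. Stack: []
LOAD_FAST i → push 1. Stack: [1]
LOAD_CONST → push 3. Stack: [1, 3]
COMPARE_OP bool(<) → 1 vs 3 = True. Stack: [True]
POP_JUMP_IF_FALSE → pop True; no jump. Stack: []
LOAD_FAST k → push 110. Stack: [110]
LOAD_CONST → push 6. Stack: [110, 6]
BINARY_OP - → 110 - 6 = 104. Stack: [104]
STORE_FAST k → k=104. Stack: []
LOAD_FAST i → push 1. Stack: [1]
LOAD_CONST → push 1. Stack: [1, 1]
BINARY_OP + → 1 + 1 = 2. Stack: [2]
STORE_FAST i → i=2. Stack: []
LOAD_FAST i → push 2. Stack: [2]
LOAD_CONST → push 3. Stack: [2, 3]
COMPARE_OP bool(<) → 2 vs 3 = True. Stack: [True]
POP_JUMP_IF_FALSE → pop True; no jump. Stack: []
LOAD_FAST k → push 104. Stack: [104]
LOAD_CONST → push 6. Stack: [104, 6]
BINARY_OP - → 104 - 6 = 98. Stack: [98]
STORE_FAST k → k=98. Stack: []
LOAD_FAST i → push 2. Stack: [2]
LOAD_CONST → push 1. Stack: [2, 1]
BINARY_OP + → 2 + 1 = 3. Stack: [3]
STORE_FAST i → i=3. Stack: []
LOAD_FAST i → push 3. Stack: [3]
LOAD_CONST → push 3. Stack: [3, 3]
COMPARE_OP bool(<) → 3 vs 3 = False. Stack: [False]
POP_JUMP_IF_FALSE → pop False; jump. Stack: []
LOAD_FAST k → push 98. Stack: [98]
RETURN_VALUE → return 98.

98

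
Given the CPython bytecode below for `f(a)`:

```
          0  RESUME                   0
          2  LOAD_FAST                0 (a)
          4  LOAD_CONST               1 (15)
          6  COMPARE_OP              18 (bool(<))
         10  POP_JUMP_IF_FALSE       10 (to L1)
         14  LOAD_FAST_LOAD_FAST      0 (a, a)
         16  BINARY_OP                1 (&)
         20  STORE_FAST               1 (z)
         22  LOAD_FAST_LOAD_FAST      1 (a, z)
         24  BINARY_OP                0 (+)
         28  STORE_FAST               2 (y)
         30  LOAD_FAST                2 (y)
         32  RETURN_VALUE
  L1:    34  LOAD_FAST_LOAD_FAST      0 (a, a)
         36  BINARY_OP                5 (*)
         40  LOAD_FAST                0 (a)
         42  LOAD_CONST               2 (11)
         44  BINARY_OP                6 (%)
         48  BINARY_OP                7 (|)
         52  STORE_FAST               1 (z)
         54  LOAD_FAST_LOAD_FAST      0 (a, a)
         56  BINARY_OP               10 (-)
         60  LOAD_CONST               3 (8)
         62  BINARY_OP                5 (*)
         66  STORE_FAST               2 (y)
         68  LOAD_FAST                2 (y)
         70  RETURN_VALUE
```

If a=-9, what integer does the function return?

LOAD_FAST a → push -9. Stack: [-9]
LOAD_CONST → push 15. Stack: [-9, 15]
COMPARE_OP bool(<) → -9 vs 15 = True. Stack: [True]
POP_JUMP_IF_FALSE → pop True; no jump. Stack: []
LOAD_FAST_LOAD_FAST a,a → push -9,-9. Stack: [-9, -9]
BINARY_OP & → -9 & -9 = -9. Stack: [-9]
STORE_FAST z → z=-9. Stack: []
LOAD_FAST_LOAD_FAST a,z → push -9,-9. Stack: [-9, -9]
BINARY_OP + → -9 + -9 = -18. Stack: [-18]
STORE_FAST y → y=-18. Stack: []
LOAD_FAST y → push -18. Stack: [-18]
RETURN_VALUE → return -18.

-18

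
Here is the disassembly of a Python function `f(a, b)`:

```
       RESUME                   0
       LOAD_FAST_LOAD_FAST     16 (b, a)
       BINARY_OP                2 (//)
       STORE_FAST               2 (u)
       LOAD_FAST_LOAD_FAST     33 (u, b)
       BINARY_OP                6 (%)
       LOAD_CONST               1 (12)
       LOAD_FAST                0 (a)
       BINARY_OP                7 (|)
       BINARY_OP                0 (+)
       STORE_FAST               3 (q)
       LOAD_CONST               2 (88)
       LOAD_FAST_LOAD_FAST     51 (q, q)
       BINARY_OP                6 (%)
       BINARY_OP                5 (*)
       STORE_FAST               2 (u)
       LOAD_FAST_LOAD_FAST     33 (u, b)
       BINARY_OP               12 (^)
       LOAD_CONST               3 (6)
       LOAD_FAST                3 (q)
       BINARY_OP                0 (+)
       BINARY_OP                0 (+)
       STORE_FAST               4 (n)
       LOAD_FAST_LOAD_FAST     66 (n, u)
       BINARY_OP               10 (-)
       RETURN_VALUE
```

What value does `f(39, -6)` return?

46

LOAD_FAST_LOAD_FAST b,a → push -6,39. Stack: [-6, 39]
BINARY_OP // → -6 // 39 = -1. Stack: [-1]
STORE_FAST u → u=-1. Stack: []
LOAD_FAST_LOAD_FAST u,b → push -1,-6. Stack: [-1, -6]
BINARY_OP % → -1 % -6 = -1. Stack: [-1]
LOAD_CONST → push 12. Stack: [-1, 12]
LOAD_FAST a → push 39. Stack: [-1, 12, 39]
BINARY_OP | → 12 | 39 = 47. Stack: [-1, 47]
BINARY_OP + → -1 + 47 = 46. Stack: [46]
STORE_FAST q → q=46. Stack: []
LOAD_CONST → push 88. Stack: [88]
LOAD_FAST_LOAD_FAST q,q → push 46,46. Stack: [88, 46, 46]
BINARY_OP % → 46 % 46 = 0. Stack: [88, 0]
BINARY_OP * → 88 * 0 = 0. Stack: [0]
STORE_FAST u → u=0. Stack: []
LOAD_FAST_LOAD_FAST u,b → push 0,-6. Stack: [0, -6]
BINARY_OP ^ → 0 ^ -6 = -6. Stack: [-6]
LOAD_CONST → push 6. Stack: [-6, 6]
LOAD_FAST q → push 46. Stack: [-6, 6, 46]
BINARY_OP + → 6 + 46 = 52. Stack: [-6, 52]
BINARY_OP + → -6 + 52 = 46. Stack: [46]
STORE_FAST n → n=46. Stack: []
LOAD_FAST_LOAD_FAST n,u → push 46,0. Stack: [46, 0]
BINARY_OP - → 46 - 0 = 46. Stack: [46]
RETURN_VALUE → return 46.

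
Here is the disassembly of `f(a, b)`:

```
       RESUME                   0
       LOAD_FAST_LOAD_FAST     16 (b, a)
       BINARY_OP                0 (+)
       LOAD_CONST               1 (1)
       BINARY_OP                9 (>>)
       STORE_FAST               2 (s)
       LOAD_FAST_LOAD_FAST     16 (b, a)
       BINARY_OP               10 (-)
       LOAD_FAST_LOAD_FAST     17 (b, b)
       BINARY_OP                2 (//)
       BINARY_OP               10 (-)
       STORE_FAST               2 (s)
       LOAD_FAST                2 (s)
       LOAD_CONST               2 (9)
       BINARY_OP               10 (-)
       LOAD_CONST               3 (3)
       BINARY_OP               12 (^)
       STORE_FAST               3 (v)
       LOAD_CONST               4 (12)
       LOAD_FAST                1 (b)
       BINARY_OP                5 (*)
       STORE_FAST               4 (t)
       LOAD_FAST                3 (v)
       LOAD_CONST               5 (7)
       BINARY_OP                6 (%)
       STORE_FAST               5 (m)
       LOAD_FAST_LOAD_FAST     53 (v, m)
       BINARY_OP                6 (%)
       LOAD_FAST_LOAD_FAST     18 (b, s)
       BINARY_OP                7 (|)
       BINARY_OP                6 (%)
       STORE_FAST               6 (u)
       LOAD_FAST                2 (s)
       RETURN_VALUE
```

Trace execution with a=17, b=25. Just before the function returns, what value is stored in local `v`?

-3

LOAD_FAST_LOAD_FAST b,a → push 25,17. Stack: [25, 17]
BINARY_OP + → 25 + 17 = 42. Stack: [42]
LOAD_CONST → push 1. Stack: [42, 1]
BINARY_OP >> → 42 >> 1 = 21. Stack: [21]
STORE_FAST s → s=21. Stack: []
LOAD_FAST_LOAD_FAST b,a → push 25,17. Stack: [25, 17]
BINARY_OP - → 25 - 17 = 8. Stack: [8]
LOAD_FAST_LOAD_FAST b,b → push 25,25. Stack: [8, 25, 25]
BINARY_OP // → 25 // 25 = 1. Stack: [8, 1]
BINARY_OP - → 8 - 1 = 7. Stack: [7]
STORE_FAST s → s=7. Stack: []
LOAD_FAST s → push 7. Stack: [7]
LOAD_CONST → push 9. Stack: [7, 9]
BINARY_OP - → 7 - 9 = -2. Stack: [-2]
LOAD_CONST → push 3. Stack: [-2, 3]
BINARY_OP ^ → -2 ^ 3 = -3. Stack: [-3]
STORE_FAST v → v=-3. Stack: []
LOAD_CONST → push 12. Stack: [12]
LOAD_FAST b → push 25. Stack: [12, 25]
BINARY_OP * → 12 * 25 = 300. Stack: [300]
STORE_FAST t → t=300. Stack: []
LOAD_FAST v → push -3. Stack: [-3]
LOAD_CONST → push 7. Stack: [-3, 7]
BINARY_OP % → -3 % 7 = 4. Stack: [4]
STORE_FAST m → m=4. Stack: []
LOAD_FAST_LOAD_FAST v,m → push -3,4. Stack: [-3, 4]
BINARY_OP % → -3 % 4 = 1. Stack: [1]
LOAD_FAST_LOAD_FAST b,s → push 25,7. Stack: [1, 25, 7]
BINARY_OP | → 25 | 7 = 31. Stack: [1, 31]
BINARY_OP % → 1 % 31 = 1. Stack: [1]
STORE_FAST u → u=1. Stack: []
LOAD_FAST s → push 7. Stack: [7]
RETURN_VALUE → return 7.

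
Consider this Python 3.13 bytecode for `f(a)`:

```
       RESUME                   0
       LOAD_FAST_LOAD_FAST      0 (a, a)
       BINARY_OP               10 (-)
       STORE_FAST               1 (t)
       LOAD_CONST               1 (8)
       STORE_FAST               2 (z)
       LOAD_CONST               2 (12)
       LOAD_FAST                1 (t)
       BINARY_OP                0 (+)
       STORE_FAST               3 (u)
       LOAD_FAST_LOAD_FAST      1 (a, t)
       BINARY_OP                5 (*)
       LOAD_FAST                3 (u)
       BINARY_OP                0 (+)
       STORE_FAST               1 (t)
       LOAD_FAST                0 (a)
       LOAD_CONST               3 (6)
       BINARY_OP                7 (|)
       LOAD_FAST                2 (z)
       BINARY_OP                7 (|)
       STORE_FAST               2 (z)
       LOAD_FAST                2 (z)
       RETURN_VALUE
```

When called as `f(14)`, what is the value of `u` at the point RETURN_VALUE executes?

12

LOAD_FAST_LOAD_FAST a,a → push 14,14. Stack: [14, 14]
BINARY_OP - → 14 - 14 = 0. Stack: [0]
STORE_FAST t → t=0. Stack: []
LOAD_CONST → push 8. Stack: [8]
STORE_FAST z → z=8. Stack: []
LOAD_CONST → push 12. Stack: [12]
LOAD_FAST t → push 0. Stack: [12, 0]
BINARY_OP + → 12 + 0 = 12. Stack: [12]
STORE_FAST u → u=12. Stack: []
LOAD_FAST_LOAD_FAST a,t → push 14,0. Stack: [14, 0]
BINARY_OP * → 14 * 0 = 0. Stack: [0]
LOAD_FAST u → push 12. Stack: [0, 12]
BINARY_OP + → 0 + 12 = 12. Stack: [12]
STORE_FAST t → t=12. Stack: []
LOAD_FAST a → push 14. Stack: [14]
LOAD_CONST → push 6. Stack: [14, 6]
BINARY_OP | → 14 | 6 = 14. Stack: [14]
LOAD_FAST z → push 8. Stack: [14, 8]
BINARY_OP | → 14 | 8 = 14. Stack: [14]
STORE_FAST z → z=14. Stack: []
LOAD_FAST z → push 14. Stack: [14]
RETURN_VALUE → return 14.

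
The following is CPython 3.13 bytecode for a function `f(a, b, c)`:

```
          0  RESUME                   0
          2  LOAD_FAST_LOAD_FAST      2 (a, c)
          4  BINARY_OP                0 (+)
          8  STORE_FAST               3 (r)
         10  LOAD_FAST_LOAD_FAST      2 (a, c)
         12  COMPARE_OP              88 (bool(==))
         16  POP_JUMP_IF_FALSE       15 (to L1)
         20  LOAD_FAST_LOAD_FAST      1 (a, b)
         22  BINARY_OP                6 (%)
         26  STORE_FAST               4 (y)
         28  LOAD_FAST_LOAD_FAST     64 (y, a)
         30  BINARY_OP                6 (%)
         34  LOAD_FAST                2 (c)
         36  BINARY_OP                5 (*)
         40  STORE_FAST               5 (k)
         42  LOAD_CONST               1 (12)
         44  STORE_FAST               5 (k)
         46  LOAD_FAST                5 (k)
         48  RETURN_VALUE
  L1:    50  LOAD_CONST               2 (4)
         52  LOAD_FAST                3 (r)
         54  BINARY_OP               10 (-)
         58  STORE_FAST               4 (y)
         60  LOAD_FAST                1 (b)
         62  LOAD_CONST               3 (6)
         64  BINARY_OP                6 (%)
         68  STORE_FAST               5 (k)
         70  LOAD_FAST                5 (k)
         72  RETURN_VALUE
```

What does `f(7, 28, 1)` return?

4

LOAD_FAST_LOAD_FAST a,c → push 7,1. Stack: [7, 1]
BINARY_OP + → 7 + 1 = 8. Stack: [8]
STORE_FAST r → r=8. Stack: []
LOAD_FAST_LOAD_FAST a,c → push 7,1. Stack: [7, 1]
COMPARE_OP bool(==) → 7 vs 1 = False. Stack: [False]
POP_JUMP_IF_FALSE → pop False; jump. Stack: []
LOAD_CONST → push 4. Stack: [4]
LOAD_FAST r → push 8. Stack: [4, 8]
BINARY_OP - → 4 - 8 = -4. Stack: [-4]
STORE_FAST y → y=-4. Stack: []
LOAD_FAST b → push 28. Stack: [28]
LOAD_CONST → push 6. Stack: [28, 6]
BINARY_OP % → 28 % 6 = 4. Stack: [4]
STORE_FAST k → k=4. Stack: []
LOAD_FAST k → push 4. Stack: [4]
RETURN_VALUE → return 4.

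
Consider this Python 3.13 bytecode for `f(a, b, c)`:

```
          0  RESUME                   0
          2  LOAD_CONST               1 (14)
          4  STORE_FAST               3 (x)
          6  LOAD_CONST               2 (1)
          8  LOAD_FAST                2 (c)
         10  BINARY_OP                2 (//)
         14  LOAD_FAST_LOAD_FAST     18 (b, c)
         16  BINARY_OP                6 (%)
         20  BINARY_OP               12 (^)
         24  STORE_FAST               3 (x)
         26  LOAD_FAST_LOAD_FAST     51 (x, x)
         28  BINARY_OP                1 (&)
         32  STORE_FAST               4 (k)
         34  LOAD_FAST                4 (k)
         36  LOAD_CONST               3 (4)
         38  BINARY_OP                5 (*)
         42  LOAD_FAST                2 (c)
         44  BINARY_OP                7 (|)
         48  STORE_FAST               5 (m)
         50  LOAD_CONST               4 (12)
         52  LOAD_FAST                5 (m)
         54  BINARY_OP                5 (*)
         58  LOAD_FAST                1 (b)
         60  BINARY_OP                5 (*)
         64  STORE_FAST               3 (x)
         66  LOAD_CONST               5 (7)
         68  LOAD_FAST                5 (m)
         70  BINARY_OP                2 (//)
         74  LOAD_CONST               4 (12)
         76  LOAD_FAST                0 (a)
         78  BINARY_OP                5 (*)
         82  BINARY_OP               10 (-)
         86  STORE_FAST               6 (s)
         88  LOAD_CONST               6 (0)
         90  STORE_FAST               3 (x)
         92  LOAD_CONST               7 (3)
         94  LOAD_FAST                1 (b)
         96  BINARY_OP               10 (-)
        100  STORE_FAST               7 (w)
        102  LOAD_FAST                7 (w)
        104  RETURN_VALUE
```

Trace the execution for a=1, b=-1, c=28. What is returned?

4

LOAD_CONST → push 14. Stack: [14]
STORE_FAST x → x=14. Stack: []
LOAD_CONST → push 1. Stack: [1]
LOAD_FAST c → push 28. Stack: [1, 28]
BINARY_OP // → 1 // 28 = 0. Stack: [0]
LOAD_FAST_LOAD_FAST b,c → push -1,28. Stack: [0, -1, 28]
BINARY_OP % → -1 % 28 = 27. Stack: [0, 27]
BINARY_OP ^ → 0 ^ 27 = 27. Stack: [27]
STORE_FAST x → x=27. Stack: []
LOAD_FAST_LOAD_FAST x,x → push 27,27. Stack: [27, 27]
BINARY_OP & → 27 & 27 = 27. Stack: [27]
STORE_FAST k → k=27. Stack: []
LOAD_FAST k → push 27. Stack: [27]
LOAD_CONST → push 4. Stack: [27, 4]
BINARY_OP * → 27 * 4 = 108. Stack: [108]
LOAD_FAST c → push 28. Stack: [108, 28]
BINARY_OP | → 108 | 28 = 124. Stack: [124]
STORE_FAST m → m=124. Stack: []
LOAD_CONST → push 12. Stack: [12]
LOAD_FAST m → push 124. Stack: [12, 124]
BINARY_OP * → 12 * 124 = 1488. Stack: [1488]
LOAD_FAST b → push -1. Stack: [1488, -1]
BINARY_OP * → 1488 * -1 = -1488. Stack: [-1488]
STORE_FAST x → x=-1488. Stack: []
LOAD_CONST → push 7. Stack: [7]
LOAD_FAST m → push 124. Stack: [7, 124]
BINARY_OP // → 7 // 124 = 0. Stack: [0]
LOAD_CONST → push 12. Stack: [0, 12]
LOAD_FAST a → push 1. Stack: [0, 12, 1]
BINARY_OP * → 12 * 1 = 12. Stack: [0, 12]
BINARY_OP - → 0 - 12 = -12. Stack: [-12]
STORE_FAST s → s=-12. Stack: []
LOAD_CONST → push 0. Stack: [0]
STORE_FAST x → x=0. Stack: []
LOAD_CONST → push 3. Stack: [3]
LOAD_FAST b → push -1. Stack: [3, -1]
BINARY_OP - → 3 - -1 = 4. Stack: [4]
STORE_FAST w → w=4. Stack: []
LOAD_FAST w → push 4. Stack: [4]
RETURN_VALUE → return 4.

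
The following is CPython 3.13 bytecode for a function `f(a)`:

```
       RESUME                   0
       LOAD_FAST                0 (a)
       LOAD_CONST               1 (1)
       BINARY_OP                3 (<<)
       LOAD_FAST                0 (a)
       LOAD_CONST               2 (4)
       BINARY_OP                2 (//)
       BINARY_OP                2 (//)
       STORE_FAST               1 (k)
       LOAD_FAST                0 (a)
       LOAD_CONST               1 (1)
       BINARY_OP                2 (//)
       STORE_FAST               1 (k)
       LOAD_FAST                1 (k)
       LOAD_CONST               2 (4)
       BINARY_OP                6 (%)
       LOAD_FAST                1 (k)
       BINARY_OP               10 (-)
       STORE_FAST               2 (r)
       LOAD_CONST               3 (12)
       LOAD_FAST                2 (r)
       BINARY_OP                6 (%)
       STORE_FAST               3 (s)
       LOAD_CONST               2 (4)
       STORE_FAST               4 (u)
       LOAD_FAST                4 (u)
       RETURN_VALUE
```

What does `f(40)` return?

4

LOAD_FAST a → push 40. Stack: [40]
LOAD_CONST → push 1. Stack: [40, 1]
BINARY_OP << → 40 << 1 = 80. Stack: [80]
LOAD_FAST a → push 40. Stack: [80, 40]
LOAD_CONST → push 4. Stack: [80, 40, 4]
BINARY_OP // → 40 // 4 = 10. Stack: [80, 10]
BINARY_OP // → 80 // 10 = 8. Stack: [8]
STORE_FAST k → k=8. Stack: []
LOAD_FAST a → push 40. Stack: [40]
LOAD_CONST → push 1. Stack: [40, 1]
BINARY_OP // → 40 // 1 = 40. Stack: [40]
STORE_FAST k → k=40. Stack: []
LOAD_FAST k → push 40. Stack: [40]
LOAD_CONST → push 4. Stack: [40, 4]
BINARY_OP % → 40 % 4 = 0. Stack: [0]
LOAD_FAST k → push 40. Stack: [0, 40]
BINARY_OP - → 0 - 40 = -40. Stack: [-40]
STORE_FAST r → r=-40. Stack: []
LOAD_CONST → push 12. Stack: [12]
LOAD_FAST r → push -40. Stack: [12, -40]
BINARY_OP % → 12 % -40 = -28. Stack: [-28]
STORE_FAST s → s=-28. Stack: []
LOAD_CONST → push 4. Stack: [4]
STORE_FAST u → u=4. Stack: []
LOAD_FAST u → push 4. Stack: [4]
RETURN_VALUE → return 4.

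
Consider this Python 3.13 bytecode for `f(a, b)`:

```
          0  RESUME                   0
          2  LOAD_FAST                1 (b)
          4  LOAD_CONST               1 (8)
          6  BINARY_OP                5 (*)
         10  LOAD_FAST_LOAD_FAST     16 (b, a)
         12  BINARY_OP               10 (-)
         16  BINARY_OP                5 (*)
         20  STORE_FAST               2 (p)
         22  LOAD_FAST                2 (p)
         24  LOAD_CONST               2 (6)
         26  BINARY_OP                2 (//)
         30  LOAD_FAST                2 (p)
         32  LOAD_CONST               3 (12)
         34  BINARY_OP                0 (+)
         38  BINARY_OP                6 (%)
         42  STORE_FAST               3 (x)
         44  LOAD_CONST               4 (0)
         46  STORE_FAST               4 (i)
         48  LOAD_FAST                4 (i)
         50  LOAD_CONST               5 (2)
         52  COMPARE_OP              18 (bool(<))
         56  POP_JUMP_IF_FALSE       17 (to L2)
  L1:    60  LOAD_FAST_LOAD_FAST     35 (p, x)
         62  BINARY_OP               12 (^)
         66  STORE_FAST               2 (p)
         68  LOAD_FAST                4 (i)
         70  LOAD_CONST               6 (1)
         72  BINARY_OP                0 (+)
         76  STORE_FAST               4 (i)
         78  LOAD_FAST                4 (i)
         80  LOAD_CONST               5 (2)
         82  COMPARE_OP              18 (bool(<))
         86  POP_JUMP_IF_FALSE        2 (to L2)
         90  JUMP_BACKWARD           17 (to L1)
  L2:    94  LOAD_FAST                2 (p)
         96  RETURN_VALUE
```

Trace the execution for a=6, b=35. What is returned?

8120

LOAD_FAST b → push 35. Stack: [35]
LOAD_CONST → push 8. Stack: [35, 8]
BINARY_OP * → 35 * 8 = 280. Stack: [280]
LOAD_FAST_LOAD_FAST b,a → push 35,6. Stack: [280, 35, 6]
BINARY_OP - → 35 - 6 = 29. Stack: [280, 29]
BINARY_OP * → 280 * 29 = 8120. Stack: [8120]
STORE_FAST p → p=8120. Stack: []
LOAD_FAST p → push 8120. Stack: [8120]
LOAD_CONST → push 6. Stack: [8120, 6]
BINARY_OP // → 8120 // 6 = 1353. Stack: [1353]
LOAD_FAST p → push 8120. Stack: [1353, 8120]
LOAD_CONST → push 12. Stack: [1353, 8120, 12]
BINARY_OP + → 8120 + 12 = 8132. Stack: [1353, 8132]
BINARY_OP % → 1353 % 8132 = 1353. Stack: [1353]
STORE_FAST x → x=1353. Stack: []
LOAD_CONST → push 0. Stack: [0]
STORE_FAST i → i=0. Stack: []
LOAD_FAST i → push 0. Stack: [0]
LOAD_CONST → push 2. Stack: [0, 2]
COMPARE_OP bool(<) → 0 vs 2 = True. Stack: [True]
POP_JUMP_IF_FALSE → pop True; no jump. Stack: []
LOAD_FAST_LOAD_FAST p,x → push 8120,1353. Stack: [8120, 1353]
BINARY_OP ^ → 8120 ^ 1353 = 6897. Stack: [6897]
STORE_FAST p → p=6897. Stack: []
LOAD_FAST i → push 0. Stack: [0]
LOAD_CONST → push 1. Stack: [0, 1]
BINARY_OP + → 0 + 1 = 1. Stack: [1]
STORE_FAST i → i=1. Stack: []
LOAD_FAST i → push 1. Stack: [1]
LOAD_CONST → push 2. Stack: [1, 2]
COMPARE_OP bool(<) → 1 vs 2 = True. Stack: [True]
POP_JUMP_IF_FALSE → pop True; no jump. Stack: []
LOAD_FAST_LOAD_FAST p,x → push 6897,1353. Stack: [6897, 1353]
BINARY_OP ^ → 6897 ^ 1353 = 8120. Stack: [8120]
STORE_FAST p → p=8120. Stack: []
LOAD_FAST i → push 1. Stack: [1]
LOAD_CONST → push 1. Stack: [1, 1]
BINARY_OP + → 1 + 1 = 2. Stack: [2]
STORE_FAST i → i=2. Stack: []
LOAD_FAST i → push 2. Stack: [2]
LOAD_CONST → push 2. Stack: [2, 2]
COMPARE_OP bool(<) → 2 vs 2 = False. Stack: [False]
POP_JUMP_IF_FALSE → pop False; jump. Stack: []
LOAD_FAST p → push 8120. Stack: [8120]
RETURN_VALUE → return 8120.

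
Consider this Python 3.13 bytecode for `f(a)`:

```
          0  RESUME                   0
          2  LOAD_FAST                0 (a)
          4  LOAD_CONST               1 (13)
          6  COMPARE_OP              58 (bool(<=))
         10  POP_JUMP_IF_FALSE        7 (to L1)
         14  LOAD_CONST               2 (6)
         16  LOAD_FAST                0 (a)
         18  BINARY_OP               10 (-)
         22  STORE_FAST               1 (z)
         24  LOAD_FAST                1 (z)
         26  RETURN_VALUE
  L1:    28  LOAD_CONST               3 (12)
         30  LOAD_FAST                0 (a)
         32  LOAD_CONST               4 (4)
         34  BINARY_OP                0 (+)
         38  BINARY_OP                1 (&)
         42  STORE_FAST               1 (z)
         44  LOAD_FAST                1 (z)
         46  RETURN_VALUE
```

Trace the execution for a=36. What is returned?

8

LOAD_FAST a → push 36. Stack: [36]
LOAD_CONST → push 13. Stack: [36, 13]
COMPARE_OP bool(<=) → 36 vs 13 = False. Stack: [False]
POP_JUMP_IF_FALSE → pop False; jump. Stack: []
LOAD_CONST → push 12. Stack: [12]
LOAD_FAST a → push 36. Stack: [12, 36]
LOAD_CONST → push 4. Stack: [12, 36, 4]
BINARY_OP + → 36 + 4 = 40. Stack: [12, 40]
BINARY_OP & → 12 & 40 = 8. Stack: [8]
STORE_FAST z → z=8. Stack: []
LOAD_FAST z → push 8. Stack: [8]
RETURN_VALUE → return 8.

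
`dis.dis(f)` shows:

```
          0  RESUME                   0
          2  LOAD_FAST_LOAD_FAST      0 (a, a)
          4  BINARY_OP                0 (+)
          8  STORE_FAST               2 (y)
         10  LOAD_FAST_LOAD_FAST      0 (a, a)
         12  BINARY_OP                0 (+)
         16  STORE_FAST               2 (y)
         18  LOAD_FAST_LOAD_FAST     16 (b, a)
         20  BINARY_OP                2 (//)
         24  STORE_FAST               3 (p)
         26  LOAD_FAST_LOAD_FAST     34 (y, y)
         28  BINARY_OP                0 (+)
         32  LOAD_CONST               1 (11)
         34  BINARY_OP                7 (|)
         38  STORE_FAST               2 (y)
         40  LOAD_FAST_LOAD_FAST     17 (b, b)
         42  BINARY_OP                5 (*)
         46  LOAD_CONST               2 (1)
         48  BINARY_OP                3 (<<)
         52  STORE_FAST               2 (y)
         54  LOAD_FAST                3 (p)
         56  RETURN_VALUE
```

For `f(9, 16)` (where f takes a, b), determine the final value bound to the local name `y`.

512

LOAD_FAST_LOAD_FAST a,a → push 9,9. Stack: [9, 9]
BINARY_OP + → 9 + 9 = 18. Stack: [18]
STORE_FAST y → y=18. Stack: []
LOAD_FAST_LOAD_FAST a,a → push 9,9. Stack: [9, 9]
BINARY_OP + → 9 + 9 = 18. Stack: [18]
STORE_FAST y → y=18. Stack: []
LOAD_FAST_LOAD_FAST b,a → push 16,9. Stack: [16, 9]
BINARY_OP // → 16 // 9 = 1. Stack: [1]
STORE_FAST p → p=1. Stack: []
LOAD_FAST_LOAD_FAST y,y → push 18,18. Stack: [18, 18]
BINARY_OP + → 18 + 18 = 36. Stack: [36]
LOAD_CONST → push 11. Stack: [36, 11]
BINARY_OP | → 36 | 11 = 47. Stack: [47]
STORE_FAST y → y=47. Stack: []
LOAD_FAST_LOAD_FAST b,b → push 16,16. Stack: [16, 16]
BINARY_OP * → 16 * 16 = 256. Stack: [256]
LOAD_CONST → push 1. Stack: [256, 1]
BINARY_OP << → 256 << 1 = 512. Stack: [512]
STORE_FAST y → y=512. Stack: []
LOAD_FAST p → push 1. Stack: [1]
RETURN_VALUE → return 1.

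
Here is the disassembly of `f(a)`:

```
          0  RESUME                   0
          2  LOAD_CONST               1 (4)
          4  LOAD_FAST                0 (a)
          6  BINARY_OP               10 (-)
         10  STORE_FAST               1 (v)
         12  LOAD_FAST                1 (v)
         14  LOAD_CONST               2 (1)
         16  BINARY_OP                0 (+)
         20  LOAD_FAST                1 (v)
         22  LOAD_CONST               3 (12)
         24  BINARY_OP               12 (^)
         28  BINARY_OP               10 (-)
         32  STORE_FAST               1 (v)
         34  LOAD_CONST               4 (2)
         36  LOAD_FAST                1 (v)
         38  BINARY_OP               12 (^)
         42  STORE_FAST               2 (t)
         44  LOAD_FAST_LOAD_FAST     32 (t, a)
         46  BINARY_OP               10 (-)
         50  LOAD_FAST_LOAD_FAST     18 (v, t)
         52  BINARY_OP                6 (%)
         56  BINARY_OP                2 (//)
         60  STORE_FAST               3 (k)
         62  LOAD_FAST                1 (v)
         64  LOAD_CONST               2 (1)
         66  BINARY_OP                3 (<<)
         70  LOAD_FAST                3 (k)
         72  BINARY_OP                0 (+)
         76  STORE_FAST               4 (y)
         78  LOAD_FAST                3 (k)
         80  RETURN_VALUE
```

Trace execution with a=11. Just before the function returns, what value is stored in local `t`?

LOAD_CONST → push 4. Stack: [4]
LOAD_FAST a → push 11. Stack: [4, 11]
BINARY_OP - → 4 - 11 = -7. Stack: [-7]
STORE_FAST v → v=-7. Stack: []
LOAD_FAST v → push -7. Stack: [-7]
LOAD_CONST → push 1. Stack: [-7, 1]
BINARY_OP + → -7 + 1 = -6. Stack: [-6]
LOAD_FAST v → push -7. Stack: [-6, -7]
LOAD_CONST → push 12. Stack: [-6, -7, 12]
BINARY_OP ^ → -7 ^ 12 = -11. Stack: [-6, -11]
BINARY_OP - → -6 - -11 = 5. Stack: [5]
STORE_FAST v → v=5. Stack: []
LOAD_CONST → push 2. Stack: [2]
LOAD_FAST v → push 5. Stack: [2, 5]
BINARY_OP ^ → 2 ^ 5 = 7. Stack: [7]
STORE_FAST t → t=7. Stack: []
LOAD_FAST_LOAD_FAST t,a → push 7,11. Stack: [7, 11]
BINARY_OP - → 7 - 11 = -4. Stack: [-4]
LOAD_FAST_LOAD_FAST v,t → push 5,7. Stack: [-4, 5, 7]
BINARY_OP % → 5 % 7 = 5. Stack: [-4, 5]
BINARY_OP // → -4 // 5 = -1. Stack: [-1]
STORE_FAST k → k=-1. Stack: []
LOAD_FAST v → push 5. Stack: [5]
LOAD_CONST → push 1. Stack: [5, 1]
BINARY_OP << → 5 << 1 = 10. Stack: [10]
LOAD_FAST k → push -1. Stack: [10, -1]
BINARY_OP + → 10 + -1 = 9. Stack: [9]
STORE_FAST y → y=9. Stack: []
LOAD_FAST k → push -1. Stack: [-1]
RETURN_VALUE → return -1.

7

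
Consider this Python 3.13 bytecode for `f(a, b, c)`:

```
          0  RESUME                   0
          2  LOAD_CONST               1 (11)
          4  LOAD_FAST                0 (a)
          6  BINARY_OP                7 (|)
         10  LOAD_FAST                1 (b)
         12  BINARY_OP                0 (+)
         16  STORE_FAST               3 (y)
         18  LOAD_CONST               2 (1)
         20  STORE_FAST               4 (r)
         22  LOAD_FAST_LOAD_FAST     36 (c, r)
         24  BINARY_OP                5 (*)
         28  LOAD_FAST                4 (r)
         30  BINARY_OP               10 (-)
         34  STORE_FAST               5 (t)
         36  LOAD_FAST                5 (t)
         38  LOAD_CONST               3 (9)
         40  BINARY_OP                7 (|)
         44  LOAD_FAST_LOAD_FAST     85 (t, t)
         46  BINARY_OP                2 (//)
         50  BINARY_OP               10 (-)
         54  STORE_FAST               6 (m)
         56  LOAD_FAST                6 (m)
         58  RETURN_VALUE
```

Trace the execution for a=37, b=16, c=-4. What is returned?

-6

LOAD_CONST → push 11. Stack: [11]
LOAD_FAST a → push 37. Stack: [11, 37]
BINARY_OP | → 11 | 37 = 47. Stack: [47]
LOAD_FAST b → push 16. Stack: [47, 16]
BINARY_OP + → 47 + 16 = 63. Stack: [63]
STORE_FAST y → y=63. Stack: []
LOAD_CONST → push 1. Stack: [1]
STORE_FAST r → r=1. Stack: []
LOAD_FAST_LOAD_FAST c,r → push -4,1. Stack: [-4, 1]
BINARY_OP * → -4 * 1 = -4. Stack: [-4]
LOAD_FAST r → push 1. Stack: [-4, 1]
BINARY_OP - → -4 - 1 = -5. Stack: [-5]
STORE_FAST t → t=-5. Stack: []
LOAD_FAST t → push -5. Stack: [-5]
LOAD_CONST → push 9. Stack: [-5, 9]
BINARY_OP | → -5 | 9 = -5. Stack: [-5]
LOAD_FAST_LOAD_FAST t,t → push -5,-5. Stack: [-5, -5, -5]
BINARY_OP // → -5 // -5 = 1. Stack: [-5, 1]
BINARY_OP - → -5 - 1 = -6. Stack: [-6]
STORE_FAST m → m=-6. Stack: []
LOAD_FAST m → push -6. Stack: [-6]
RETURN_VALUE → return -6.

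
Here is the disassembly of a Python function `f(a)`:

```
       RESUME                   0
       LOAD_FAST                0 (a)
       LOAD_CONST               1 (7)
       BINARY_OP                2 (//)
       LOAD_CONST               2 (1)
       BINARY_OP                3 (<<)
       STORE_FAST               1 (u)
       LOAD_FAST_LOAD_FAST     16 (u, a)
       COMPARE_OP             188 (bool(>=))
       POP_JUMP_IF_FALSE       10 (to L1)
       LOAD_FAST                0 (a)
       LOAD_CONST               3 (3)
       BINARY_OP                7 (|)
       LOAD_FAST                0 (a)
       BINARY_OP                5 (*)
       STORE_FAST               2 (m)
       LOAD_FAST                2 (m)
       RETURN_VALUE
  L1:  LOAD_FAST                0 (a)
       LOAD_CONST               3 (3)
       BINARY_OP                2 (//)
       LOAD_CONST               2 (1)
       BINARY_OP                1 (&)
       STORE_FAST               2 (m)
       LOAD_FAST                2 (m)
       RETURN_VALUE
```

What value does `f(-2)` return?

LOAD_FAST a → push -2. Stack: [-2]
LOAD_CONST → push 7. Stack: [-2, 7]
BINARY_OP // → -2 // 7 = -1. Stack: [-1]
LOAD_CONST → push 1. Stack: [-1, 1]
BINARY_OP << → -1 << 1 = -2. Stack: [-2]
STORE_FAST u → u=-2. Stack: []
LOAD_FAST_LOAD_FAST u,a → push -2,-2. Stack: [-2, -2]
COMPARE_OP bool(>=) → -2 vs -2 = True. Stack: [True]
POP_JUMP_IF_FALSE → pop True; no jump. Stack: []
LOAD_FAST a → push -2. Stack: [-2]
LOAD_CONST → push 3. Stack: [-2, 3]
BINARY_OP | → -2 | 3 = -1. Stack: [-1]
LOAD_FAST a → push -2. Stack: [-1, -2]
BINARY_OP * → -1 * -2 = 2. Stack: [2]
STORE_FAST m → m=2. Stack: []
LOAD_FAST m → push 2. Stack: [2]
RETURN_VALUE → return 2.

2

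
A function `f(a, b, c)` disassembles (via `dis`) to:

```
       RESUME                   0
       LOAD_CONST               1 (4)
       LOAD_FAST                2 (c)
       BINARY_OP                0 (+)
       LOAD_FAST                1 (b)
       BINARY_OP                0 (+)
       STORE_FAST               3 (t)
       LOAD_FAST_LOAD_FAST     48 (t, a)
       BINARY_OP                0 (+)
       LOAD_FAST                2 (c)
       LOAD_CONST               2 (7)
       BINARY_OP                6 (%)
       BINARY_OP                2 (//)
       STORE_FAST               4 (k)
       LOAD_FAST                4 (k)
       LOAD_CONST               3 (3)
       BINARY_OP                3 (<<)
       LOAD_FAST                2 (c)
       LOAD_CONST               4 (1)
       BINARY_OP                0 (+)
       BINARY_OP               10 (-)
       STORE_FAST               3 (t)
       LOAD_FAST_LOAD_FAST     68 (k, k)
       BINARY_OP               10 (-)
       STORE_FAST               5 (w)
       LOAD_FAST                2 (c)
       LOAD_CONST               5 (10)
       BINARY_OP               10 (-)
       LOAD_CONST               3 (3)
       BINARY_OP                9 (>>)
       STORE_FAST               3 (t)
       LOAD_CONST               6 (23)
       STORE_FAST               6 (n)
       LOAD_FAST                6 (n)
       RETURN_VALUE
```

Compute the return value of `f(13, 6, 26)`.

23

LOAD_CONST → push 4. Stack: [4]
LOAD_FAST c → push 26. Stack: [4, 26]
BINARY_OP + → 4 + 26 = 30. Stack: [30]
LOAD_FAST b → push 6. Stack: [30, 6]
BINARY_OP + → 30 + 6 = 36. Stack: [36]
STORE_FAST t → t=36. Stack: []
LOAD_FAST_LOAD_FAST t,a → push 36,13. Stack: [36, 13]
BINARY_OP + → 36 + 13 = 49. Stack: [49]
LOAD_FAST c → push 26. Stack: [49, 26]
LOAD_CONST → push 7. Stack: [49, 26, 7]
BINARY_OP % → 26 % 7 = 5. Stack: [49, 5]
BINARY_OP // → 49 // 5 = 9. Stack: [9]
STORE_FAST k → k=9. Stack: []
LOAD_FAST k → push 9. Stack: [9]
LOAD_CONST → push 3. Stack: [9, 3]
BINARY_OP << → 9 << 3 = 72. Stack: [72]
LOAD_FAST c → push 26. Stack: [72, 26]
LOAD_CONST → push 1. Stack: [72, 26, 1]
BINARY_OP + → 26 + 1 = 27. Stack: [72, 27]
BINARY_OP - → 72 - 27 = 45. Stack: [45]
STORE_FAST t → t=45. Stack: []
LOAD_FAST_LOAD_FAST k,k → push 9,9. Stack: [9, 9]
BINARY_OP - → 9 - 9 = 0. Stack: [0]
STORE_FAST w → w=0. Stack: []
LOAD_FAST c → push 26. Stack: [26]
LOAD_CONST → push 10. Stack: [26, 10]
BINARY_OP - → 26 - 10 = 16. Stack: [16]
LOAD_CONST → push 3. Stack: [16, 3]
BINARY_OP >> → 16 >> 3 = 2. Stack: [2]
STORE_FAST t → t=2. Stack: []
LOAD_CONST → push 23. Stack: [23]
STORE_FAST n → n=23. Stack: []
LOAD_FAST n → push 23. Stack: [23]
RETURN_VALUE → return 23.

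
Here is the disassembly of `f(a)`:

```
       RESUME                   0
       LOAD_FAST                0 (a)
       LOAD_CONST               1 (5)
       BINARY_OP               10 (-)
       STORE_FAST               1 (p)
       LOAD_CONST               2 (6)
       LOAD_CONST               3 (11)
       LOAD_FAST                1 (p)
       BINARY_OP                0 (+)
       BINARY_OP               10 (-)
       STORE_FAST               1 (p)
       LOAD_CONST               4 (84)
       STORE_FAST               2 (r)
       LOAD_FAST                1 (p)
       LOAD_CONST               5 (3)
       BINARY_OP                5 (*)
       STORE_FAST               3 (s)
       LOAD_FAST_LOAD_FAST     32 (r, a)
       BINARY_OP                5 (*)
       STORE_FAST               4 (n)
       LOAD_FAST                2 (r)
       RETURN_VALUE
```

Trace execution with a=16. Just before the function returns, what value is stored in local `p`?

-16

LOAD_FAST a → push 16. Stack: [16]
LOAD_CONST → push 5. Stack: [16, 5]
BINARY_OP - → 16 - 5 = 11. Stack: [11]
STORE_FAST p → p=11. Stack: []
LOAD_CONST → push 6. Stack: [6]
LOAD_CONST → push 11. Stack: [6, 11]
LOAD_FAST p → push 11. Stack: [6, 11, 11]
BINARY_OP + → 11 + 11 = 22. Stack: [6, 22]
BINARY_OP - → 6 - 22 = -16. Stack: [-16]
STORE_FAST p → p=-16. Stack: []
LOAD_CONST → push 84. Stack: [84]
STORE_FAST r → r=84. Stack: []
LOAD_FAST p → push -16. Stack: [-16]
LOAD_CONST → push 3. Stack: [-16, 3]
BINARY_OP * → -16 * 3 = -48. Stack: [-48]
STORE_FAST s → s=-48. Stack: []
LOAD_FAST_LOAD_FAST r,a → push 84,16. Stack: [84, 16]
BINARY_OP * → 84 * 16 = 1344. Stack: [1344]
STORE_FAST n → n=1344. Stack: []
LOAD_FAST r → push 84. Stack: [84]
RETURN_VALUE → return 84.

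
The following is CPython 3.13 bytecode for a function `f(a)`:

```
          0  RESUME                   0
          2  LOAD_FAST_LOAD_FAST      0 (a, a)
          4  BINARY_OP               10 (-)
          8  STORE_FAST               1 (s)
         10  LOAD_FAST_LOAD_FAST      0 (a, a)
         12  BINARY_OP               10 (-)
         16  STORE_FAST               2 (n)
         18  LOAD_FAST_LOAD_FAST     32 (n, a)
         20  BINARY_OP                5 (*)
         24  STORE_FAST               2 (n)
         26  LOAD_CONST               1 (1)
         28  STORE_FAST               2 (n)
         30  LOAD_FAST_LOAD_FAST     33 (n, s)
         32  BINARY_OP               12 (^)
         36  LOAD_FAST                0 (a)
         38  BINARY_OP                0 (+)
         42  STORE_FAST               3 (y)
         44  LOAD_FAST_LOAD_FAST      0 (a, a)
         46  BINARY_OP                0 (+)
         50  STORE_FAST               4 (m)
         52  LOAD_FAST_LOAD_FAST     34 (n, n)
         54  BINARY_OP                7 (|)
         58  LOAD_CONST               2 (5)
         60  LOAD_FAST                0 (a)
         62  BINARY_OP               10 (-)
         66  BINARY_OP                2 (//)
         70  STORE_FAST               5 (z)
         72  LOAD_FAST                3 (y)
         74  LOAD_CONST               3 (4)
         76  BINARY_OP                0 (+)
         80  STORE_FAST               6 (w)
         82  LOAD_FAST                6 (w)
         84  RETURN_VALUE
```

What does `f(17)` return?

22

LOAD_FAST_LOAD_FAST a,a → push 17,17. Stack: [17, 17]
BINARY_OP - → 17 - 17 = 0. Stack: [0]
STORE_FAST s → s=0. Stack: []
LOAD_FAST_LOAD_FAST a,a → push 17,17. Stack: [17, 17]
BINARY_OP - → 17 - 17 = 0. Stack: [0]
STORE_FAST n → n=0. Stack: []
LOAD_FAST_LOAD_FAST n,a → push 0,17. Stack: [0, 17]
BINARY_OP * → 0 * 17 = 0. Stack: [0]
STORE_FAST n → n=0. Stack: []
LOAD_CONST → push 1. Stack: [1]
STORE_FAST n → n=1. Stack: []
LOAD_FAST_LOAD_FAST n,s → push 1,0. Stack: [1, 0]
BINARY_OP ^ → 1 ^ 0 = 1. Stack: [1]
LOAD_FAST a → push 17. Stack: [1, 17]
BINARY_OP + → 1 + 17 = 18. Stack: [18]
STORE_FAST y → y=18. Stack: []
LOAD_FAST_LOAD_FAST a,a → push 17,17. Stack: [17, 17]
BINARY_OP + → 17 + 17 = 34. Stack: [34]
STORE_FAST m → m=34. Stack: []
LOAD_FAST_LOAD_FAST n,n → push 1,1. Stack: [1, 1]
BINARY_OP | → 1 | 1 = 1. Stack: [1]
LOAD_CONST → push 5. Stack: [1, 5]
LOAD_FAST a → push 17. Stack: [1, 5, 17]
BINARY_OP - → 5 - 17 = -12. Stack: [1, -12]
BINARY_OP // → 1 // -12 = -1. Stack: [-1]
STORE_FAST z → z=-1. Stack: []
LOAD_FAST y → push 18. Stack: [18]
LOAD_CONST → push 4. Stack: [18, 4]
BINARY_OP + → 18 + 4 = 22. Stack: [22]
STORE_FAST w → w=22. Stack: []
LOAD_FAST w → push 22. Stack: [22]
RETURN_VALUE → return 22.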